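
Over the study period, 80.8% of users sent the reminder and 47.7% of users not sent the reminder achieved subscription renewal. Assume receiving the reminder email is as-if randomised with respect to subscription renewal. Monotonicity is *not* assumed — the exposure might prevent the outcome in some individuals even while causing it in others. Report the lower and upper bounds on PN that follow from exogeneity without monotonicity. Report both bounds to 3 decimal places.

0.410 ≤ PN ≤ 0.647

p₁ = 0.808, p₀ = 0.477.
Under exogeneity alone the bounds on PN are max{0,(p₁−p₀)/p₁} ≤ PN ≤ min{1,(1−p₀)/p₁}.
  lower = (p₁ − p₀)/p₁ = 0.331 / 0.808 ≈ 0.4097
  upper = min{1, (1 − p₀)/p₁} = 0.523 / 0.808 ≈ 0.6473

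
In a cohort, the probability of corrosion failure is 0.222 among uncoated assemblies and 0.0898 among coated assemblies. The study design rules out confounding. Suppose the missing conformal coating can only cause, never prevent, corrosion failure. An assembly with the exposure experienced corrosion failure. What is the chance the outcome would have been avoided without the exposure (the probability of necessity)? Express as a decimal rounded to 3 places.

PN ≈ 0.595

Let p₁ = 0.222, p₀ = 0.0898.
Under exogeneity and monotonicity, PN = (p₁ − p₀) / p₁.
PN = (0.222 − 0.0898) / 0.222 = 0.1322 / 0.222 ≈ 0.5955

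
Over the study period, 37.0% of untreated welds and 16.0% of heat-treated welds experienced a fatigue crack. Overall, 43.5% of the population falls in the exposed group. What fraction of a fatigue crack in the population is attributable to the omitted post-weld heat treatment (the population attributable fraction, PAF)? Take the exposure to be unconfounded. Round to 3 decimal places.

PAF ≈ 0.363

p₁ = 0.37, p₀ = 0.16.
Overall risk P(Y=1) = π·p₁ + (1−π)·p₀ = 0.435×0.37 + 0.565×0.16 = 0.25135.
Under exogeneity, PAF = [P(Y=1) − p₀] / P(Y=1).
PAF = (0.25135 − 0.16) / 0.25135 ≈ 0.3634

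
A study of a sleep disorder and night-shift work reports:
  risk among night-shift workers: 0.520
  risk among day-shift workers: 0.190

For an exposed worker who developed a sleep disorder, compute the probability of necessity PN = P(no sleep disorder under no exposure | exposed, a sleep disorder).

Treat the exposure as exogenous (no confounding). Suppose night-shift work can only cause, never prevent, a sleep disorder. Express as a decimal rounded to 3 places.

PN ≈ 0.635

Let p₁ = 0.52, p₀ = 0.19.
Under exogeneity and monotonicity, PN = (p₁ − p₀) / p₁.
PN = (0.52 − 0.19) / 0.52 = 0.33 / 0.52 ≈ 0.6346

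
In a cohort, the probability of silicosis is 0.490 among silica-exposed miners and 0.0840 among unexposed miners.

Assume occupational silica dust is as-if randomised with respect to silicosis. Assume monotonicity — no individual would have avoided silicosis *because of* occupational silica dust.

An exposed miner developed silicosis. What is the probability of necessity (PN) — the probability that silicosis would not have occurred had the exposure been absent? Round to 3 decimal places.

Let p₁ = 0.49, p₀ = 0.084.
Under exogeneity and monotonicity, PN = (p₁ − p₀) / p₁.
PN = (0.49 − 0.084) / 0.49 = 0.406 / 0.49 ≈ 0.8286

PN ≈ 0.829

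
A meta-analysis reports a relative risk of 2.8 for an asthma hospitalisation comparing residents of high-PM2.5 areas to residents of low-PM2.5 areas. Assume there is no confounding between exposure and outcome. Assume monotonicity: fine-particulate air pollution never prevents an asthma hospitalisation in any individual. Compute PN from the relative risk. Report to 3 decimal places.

PN ≈ 0.643

Under exogeneity and monotonicity, PN = (RR − 1) / RR = 1 − 1/RR.
PN = (2.8 − 1) / 2.8 = 1.8 / 2.8 ≈ 0.6429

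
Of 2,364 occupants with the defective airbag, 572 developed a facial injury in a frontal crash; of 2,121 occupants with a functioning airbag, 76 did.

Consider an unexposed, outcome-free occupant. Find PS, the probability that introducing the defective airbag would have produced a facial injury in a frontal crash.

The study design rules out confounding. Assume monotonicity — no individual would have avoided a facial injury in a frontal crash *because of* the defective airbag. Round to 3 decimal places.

p₁ = P(outcome | exposed) = 572/2364 = 0.24196
p₀ = P(outcome | unexposed) = 76/2121 = 0.035832
Under exogeneity and monotonicity, PS = (p₁ − p₀) / (1 − p₀).
PS = (0.24196 − 0.035832) / (1 − 0.035832) = 0.20613 / 0.96417 ≈ 0.2138

PS ≈ 0.214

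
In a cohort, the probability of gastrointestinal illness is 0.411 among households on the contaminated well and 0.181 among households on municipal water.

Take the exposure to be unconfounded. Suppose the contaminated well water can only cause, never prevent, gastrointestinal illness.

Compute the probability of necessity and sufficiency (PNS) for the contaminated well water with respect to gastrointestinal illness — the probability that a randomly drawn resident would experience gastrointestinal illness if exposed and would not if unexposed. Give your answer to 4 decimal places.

Let p₁ = 0.411, p₀ = 0.181.
Under exogeneity and monotonicity, PNS = p₁ − p₀.
PNS = 0.411 − 0.181 = 0.23

PNS ≈ 0.2300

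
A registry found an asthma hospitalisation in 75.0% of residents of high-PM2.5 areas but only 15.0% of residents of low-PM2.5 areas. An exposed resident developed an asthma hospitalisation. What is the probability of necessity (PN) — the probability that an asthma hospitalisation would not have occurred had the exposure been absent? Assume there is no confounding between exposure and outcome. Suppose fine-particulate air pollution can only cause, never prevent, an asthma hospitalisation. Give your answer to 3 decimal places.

p₁ = 0.75, p₀ = 0.15.
Under exogeneity and monotonicity, PN = (p₁ − p₀) / p₁.
PN = (0.75 − 0.15) / 0.75 = 0.6 / 0.75 ≈ 0.8000

PN ≈ 0.800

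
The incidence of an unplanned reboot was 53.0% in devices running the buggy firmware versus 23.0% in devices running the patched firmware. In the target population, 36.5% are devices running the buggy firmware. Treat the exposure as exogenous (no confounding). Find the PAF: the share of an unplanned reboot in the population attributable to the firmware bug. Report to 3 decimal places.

p₁ = 0.53, p₀ = 0.23.
Overall risk P(Y=1) = π·p₁ + (1−π)·p₀ = 0.365×0.53 + 0.635×0.23 = 0.3395.
Under exogeneity, PAF = [P(Y=1) − p₀] / P(Y=1).
PAF = (0.3395 − 0.23) / 0.3395 ≈ 0.3225

PAF ≈ 0.323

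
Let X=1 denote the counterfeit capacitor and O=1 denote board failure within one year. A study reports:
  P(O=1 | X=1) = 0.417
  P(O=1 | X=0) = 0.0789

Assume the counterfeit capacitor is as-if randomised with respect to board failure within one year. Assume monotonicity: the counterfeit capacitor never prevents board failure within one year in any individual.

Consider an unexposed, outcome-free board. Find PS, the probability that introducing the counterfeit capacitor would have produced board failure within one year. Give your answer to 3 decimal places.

Let p₁ = 0.417, p₀ = 0.0789.
Under exogeneity and monotonicity, PS = (p₁ − p₀) / (1 − p₀).
PS = (0.417 − 0.0789) / (1 − 0.0789) = 0.3381 / 0.9211 ≈ 0.3671

PS ≈ 0.367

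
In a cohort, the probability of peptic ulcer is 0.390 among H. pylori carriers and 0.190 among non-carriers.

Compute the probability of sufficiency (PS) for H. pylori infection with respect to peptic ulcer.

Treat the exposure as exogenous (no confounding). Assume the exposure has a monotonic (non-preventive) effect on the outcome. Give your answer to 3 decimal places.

PS ≈ 0.247

Let p₁ = 0.39, p₀ = 0.19.
Under exogeneity and monotonicity, PS = (p₁ − p₀) / (1 − p₀).
PS = (0.39 − 0.19) / (1 − 0.19) = 0.2 / 0.81 ≈ 0.2469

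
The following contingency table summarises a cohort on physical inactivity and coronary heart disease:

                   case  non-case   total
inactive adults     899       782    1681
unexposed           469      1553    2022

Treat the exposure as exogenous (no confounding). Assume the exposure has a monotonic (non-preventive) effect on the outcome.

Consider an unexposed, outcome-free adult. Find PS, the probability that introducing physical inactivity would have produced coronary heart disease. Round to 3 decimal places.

p₁ = P(outcome | exposed) = 899/1681 = 0.5348
p₀ = P(outcome | unexposed) = 469/2022 = 0.23195
Under exogeneity and monotonicity, PS = (p₁ − p₀)/(1 − p₀).
PS = (0.5348 − 0.23195) / 0.76805 ≈ 0.3943

PS ≈ 0.394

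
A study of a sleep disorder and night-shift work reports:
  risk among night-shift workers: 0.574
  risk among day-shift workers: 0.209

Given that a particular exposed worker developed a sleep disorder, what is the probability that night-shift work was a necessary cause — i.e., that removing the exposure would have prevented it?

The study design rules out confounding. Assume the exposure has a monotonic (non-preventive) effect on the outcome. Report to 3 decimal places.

PN ≈ 0.636

Let p₁ = 0.574, p₀ = 0.209.
Under exogeneity and monotonicity, PN = (p₁ − p₀) / p₁.
PN = (0.574 − 0.209) / 0.574 = 0.365 / 0.574 ≈ 0.6359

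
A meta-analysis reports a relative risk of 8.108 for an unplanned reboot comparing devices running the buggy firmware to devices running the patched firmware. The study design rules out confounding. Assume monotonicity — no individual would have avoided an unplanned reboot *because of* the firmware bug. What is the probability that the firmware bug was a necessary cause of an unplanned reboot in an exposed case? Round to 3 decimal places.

PN ≈ 0.877

Under exogeneity and monotonicity, PN = (RR − 1) / RR = 1 − 1/RR.
PN = (8.108 − 1) / 8.108 = 7.108 / 8.108 ≈ 0.8767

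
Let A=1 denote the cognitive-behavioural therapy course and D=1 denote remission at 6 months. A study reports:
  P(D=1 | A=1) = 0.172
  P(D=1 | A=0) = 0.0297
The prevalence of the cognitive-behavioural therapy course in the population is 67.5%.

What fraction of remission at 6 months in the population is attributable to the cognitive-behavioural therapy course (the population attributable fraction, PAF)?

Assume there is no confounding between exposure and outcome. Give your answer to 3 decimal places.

PAF ≈ 0.764

Let p₁ = 0.172, p₀ = 0.0297.
Overall risk P(Y=1) = π·p₁ + (1−π)·p₀ = 0.675×0.172 + 0.325×0.0297 = 0.12575.
Under exogeneity, PAF = [P(Y=1) − p₀] / P(Y=1).
PAF = (0.12575 − 0.0297) / 0.12575 ≈ 0.7638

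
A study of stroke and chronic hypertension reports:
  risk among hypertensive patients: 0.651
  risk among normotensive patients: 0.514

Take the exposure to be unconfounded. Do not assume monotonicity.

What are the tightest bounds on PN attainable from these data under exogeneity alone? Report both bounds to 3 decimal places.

0.210 ≤ PN ≤ 0.747

Let p₁ = 0.651, p₀ = 0.514.
Under exogeneity alone the bounds on PN are max{0,(p₁−p₀)/p₁} ≤ PN ≤ min{1,(1−p₀)/p₁}.
  lower = (p₁ − p₀)/p₁ = 0.137 / 0.651 ≈ 0.2104
  upper = min{1, (1 − p₀)/p₁} = 0.486 / 0.651 ≈ 0.7465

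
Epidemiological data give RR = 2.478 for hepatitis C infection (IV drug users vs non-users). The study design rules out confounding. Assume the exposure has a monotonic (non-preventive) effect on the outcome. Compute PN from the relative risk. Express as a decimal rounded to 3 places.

PN ≈ 0.596

Under exogeneity and monotonicity, PN = (RR − 1) / RR = 1 − 1/RR.
PN = (2.478 − 1) / 2.478 = 1.478 / 2.478 ≈ 0.5964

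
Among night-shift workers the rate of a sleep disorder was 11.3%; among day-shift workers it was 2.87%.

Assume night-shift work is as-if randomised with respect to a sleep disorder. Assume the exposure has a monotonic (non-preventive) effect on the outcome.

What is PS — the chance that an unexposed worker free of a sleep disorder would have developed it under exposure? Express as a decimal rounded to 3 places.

PS ≈ 0.087

p₁ = 0.113, p₀ = 0.0287.
Under exogeneity and monotonicity, PS = (p₁ − p₀) / (1 − p₀).
PS = (0.113 − 0.0287) / (1 − 0.0287) = 0.0843 / 0.9713 ≈ 0.0868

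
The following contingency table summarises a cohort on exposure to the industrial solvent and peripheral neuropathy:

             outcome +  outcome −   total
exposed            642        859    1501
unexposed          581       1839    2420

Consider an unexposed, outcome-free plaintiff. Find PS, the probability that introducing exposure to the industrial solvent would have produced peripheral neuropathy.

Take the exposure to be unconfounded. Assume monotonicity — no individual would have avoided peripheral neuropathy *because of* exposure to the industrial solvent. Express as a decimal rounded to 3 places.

p₁ = P(outcome | exposed) = 642/1501 = 0.42771
p₀ = P(outcome | unexposed) = 581/2420 = 0.24008
Under exogeneity and monotonicity, PS = (p₁ − p₀) / (1 − p₀).
PS = (0.42771 − 0.24008) / (1 − 0.24008) = 0.18763 / 0.75992 ≈ 0.2469

PS ≈ 0.247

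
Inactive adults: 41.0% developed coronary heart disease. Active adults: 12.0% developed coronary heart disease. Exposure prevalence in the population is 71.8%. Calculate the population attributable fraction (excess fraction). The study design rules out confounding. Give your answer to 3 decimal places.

PAF ≈ 0.634

p₁ = 0.41, p₀ = 0.12.
Overall risk P(Y=1) = π·p₁ + (1−π)·p₀ = 0.718×0.41 + 0.282×0.12 = 0.32822.
Under exogeneity, PAF = [P(Y=1) − p₀] / P(Y=1).
PAF = (0.32822 − 0.12) / 0.32822 ≈ 0.6344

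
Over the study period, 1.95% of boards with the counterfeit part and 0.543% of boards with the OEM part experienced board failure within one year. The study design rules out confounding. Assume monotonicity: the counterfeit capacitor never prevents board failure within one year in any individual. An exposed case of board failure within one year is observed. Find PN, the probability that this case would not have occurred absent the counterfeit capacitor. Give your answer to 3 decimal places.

p₁ = 0.0195, p₀ = 0.00543.
Under exogeneity and monotonicity, PN = (p₁ − p₀) / p₁.
PN = (0.0195 − 0.00543) / 0.0195 = 0.01407 / 0.0195 ≈ 0.7215

PN ≈ 0.722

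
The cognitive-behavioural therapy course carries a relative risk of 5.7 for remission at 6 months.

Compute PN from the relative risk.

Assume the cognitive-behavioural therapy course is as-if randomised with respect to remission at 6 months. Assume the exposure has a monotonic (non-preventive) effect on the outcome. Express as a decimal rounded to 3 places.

PN ≈ 0.825

Under exogeneity and monotonicity, PN = (RR − 1) / RR = 1 − 1/RR.
PN = (5.7 − 1) / 5.7 = 4.7 / 5.7 ≈ 0.8246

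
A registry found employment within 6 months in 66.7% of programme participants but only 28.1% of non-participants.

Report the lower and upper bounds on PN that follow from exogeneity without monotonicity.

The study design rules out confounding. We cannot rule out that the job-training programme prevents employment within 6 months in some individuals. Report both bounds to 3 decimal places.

p₁ = 0.667, p₀ = 0.281.
Under exogeneity alone the bounds on PN are max{0,(p₁−p₀)/p₁} ≤ PN ≤ min{1,(1−p₀)/p₁}.
  lower = (p₁ − p₀)/p₁ = 0.386 / 0.667 ≈ 0.5787
  upper = min{1, (1 − p₀)/p₁} = 0.719 / 0.667 ≈ 1.0780 → capped at 1

0.579 ≤ PN ≤ 1.000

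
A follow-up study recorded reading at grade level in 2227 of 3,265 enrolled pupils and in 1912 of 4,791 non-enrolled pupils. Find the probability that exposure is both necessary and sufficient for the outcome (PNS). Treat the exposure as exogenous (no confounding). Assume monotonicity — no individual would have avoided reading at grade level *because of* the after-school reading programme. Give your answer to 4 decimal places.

p₁ = P(outcome | exposed) = 2227/3265 = 0.68208
p₀ = P(outcome | unexposed) = 1912/4791 = 0.39908
Under exogeneity and monotonicity, PNS = p₁ − p₀.
PNS = 0.68208 − 0.39908 = 0.283

PNS ≈ 0.2830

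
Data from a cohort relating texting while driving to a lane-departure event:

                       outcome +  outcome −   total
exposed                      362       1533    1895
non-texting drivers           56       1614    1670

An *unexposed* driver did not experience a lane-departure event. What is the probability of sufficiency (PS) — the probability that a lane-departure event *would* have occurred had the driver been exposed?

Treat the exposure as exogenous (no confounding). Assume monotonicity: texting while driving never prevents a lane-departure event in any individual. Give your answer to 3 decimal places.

p₁ = P(outcome | exposed) = 362/1895 = 0.19103
p₀ = P(outcome | unexposed) = 56/1670 = 0.033533
Under exogeneity and monotonicity, PS = (p₁ − p₀)/(1 − p₀).
PS = (0.19103 − 0.033533) / 0.96647 ≈ 0.1630

PS ≈ 0.163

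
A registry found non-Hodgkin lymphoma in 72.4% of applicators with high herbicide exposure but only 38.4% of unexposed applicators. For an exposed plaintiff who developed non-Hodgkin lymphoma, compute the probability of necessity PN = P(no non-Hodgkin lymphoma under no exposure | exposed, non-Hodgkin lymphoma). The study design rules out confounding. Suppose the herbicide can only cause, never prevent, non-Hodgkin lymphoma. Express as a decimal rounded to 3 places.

p₁ = 0.724, p₀ = 0.384.
Under exogeneity and monotonicity, PN = (p₁ − p₀) / p₁.
PN = (0.724 − 0.384) / 0.724 = 0.34 / 0.724 ≈ 0.4696

PN ≈ 0.470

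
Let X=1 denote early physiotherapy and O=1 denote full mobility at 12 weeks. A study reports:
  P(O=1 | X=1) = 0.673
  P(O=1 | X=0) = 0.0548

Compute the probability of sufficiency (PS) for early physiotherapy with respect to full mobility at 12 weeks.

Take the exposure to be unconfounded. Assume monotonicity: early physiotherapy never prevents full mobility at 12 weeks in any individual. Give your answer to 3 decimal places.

PS ≈ 0.654

Let p₁ = 0.673, p₀ = 0.0548.
Under exogeneity and monotonicity, PS = (p₁ − p₀) / (1 − p₀).
PS = (0.673 − 0.0548) / (1 − 0.0548) = 0.6182 / 0.9452 ≈ 0.6540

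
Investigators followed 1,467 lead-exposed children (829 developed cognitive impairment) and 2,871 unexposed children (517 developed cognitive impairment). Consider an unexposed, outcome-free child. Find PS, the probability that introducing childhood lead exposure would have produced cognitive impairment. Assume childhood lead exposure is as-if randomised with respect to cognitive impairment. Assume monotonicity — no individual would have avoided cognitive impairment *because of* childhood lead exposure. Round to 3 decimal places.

PS ≈ 0.470

p₁ = P(outcome | exposed) = 829/1467 = 0.5651
p₀ = P(outcome | unexposed) = 517/2871 = 0.18008
Under exogeneity and monotonicity, PS = (p₁ − p₀) / (1 − p₀).
PS = (0.5651 − 0.18008) / (1 − 0.18008) = 0.38502 / 0.81992 ≈ 0.4696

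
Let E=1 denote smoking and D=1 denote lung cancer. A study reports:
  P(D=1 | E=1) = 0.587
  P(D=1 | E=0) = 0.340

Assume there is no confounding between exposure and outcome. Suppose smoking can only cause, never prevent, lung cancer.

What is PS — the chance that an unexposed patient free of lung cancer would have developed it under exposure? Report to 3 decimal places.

Let p₁ = 0.587, p₀ = 0.34.
Under exogeneity and monotonicity, PS = (p₁ − p₀) / (1 − p₀).
PS = (0.587 − 0.34) / (1 − 0.34) = 0.247 / 0.66 ≈ 0.3742

PS ≈ 0.374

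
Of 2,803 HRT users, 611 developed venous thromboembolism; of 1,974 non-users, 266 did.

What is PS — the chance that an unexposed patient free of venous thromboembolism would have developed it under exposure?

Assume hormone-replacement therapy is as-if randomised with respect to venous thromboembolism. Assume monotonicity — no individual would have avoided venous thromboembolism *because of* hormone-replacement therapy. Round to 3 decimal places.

PS ≈ 0.096

p₁ = P(outcome | exposed) = 611/2803 = 0.21798
p₀ = P(outcome | unexposed) = 266/1974 = 0.13475
Under exogeneity and monotonicity, PS = (p₁ − p₀) / (1 − p₀).
PS = (0.21798 − 0.13475) / (1 − 0.13475) = 0.083229 / 0.86525 ≈ 0.0962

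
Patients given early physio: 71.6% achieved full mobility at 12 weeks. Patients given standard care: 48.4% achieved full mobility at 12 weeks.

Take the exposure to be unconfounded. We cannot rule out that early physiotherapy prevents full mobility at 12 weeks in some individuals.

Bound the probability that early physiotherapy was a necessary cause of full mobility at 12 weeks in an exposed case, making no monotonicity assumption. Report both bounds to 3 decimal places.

0.324 ≤ PN ≤ 0.721

p₁ = 0.716, p₀ = 0.484.
Under exogeneity alone the bounds on PN are max{0,(p₁−p₀)/p₁} ≤ PN ≤ min{1,(1−p₀)/p₁}.
  lower = (p₁ − p₀)/p₁ = 0.232 / 0.716 ≈ 0.3240
  upper = min{1, (1 − p₀)/p₁} = 0.516 / 0.716 ≈ 0.7207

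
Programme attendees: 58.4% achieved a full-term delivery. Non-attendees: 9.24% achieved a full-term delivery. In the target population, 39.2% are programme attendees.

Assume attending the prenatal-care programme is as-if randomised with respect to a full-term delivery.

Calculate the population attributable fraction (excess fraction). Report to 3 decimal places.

PAF ≈ 0.676

p₁ = 0.584, p₀ = 0.0924.
Overall risk P(Y=1) = π·p₁ + (1−π)·p₀ = 0.392×0.584 + 0.608×0.0924 = 0.28511.
Under exogeneity, PAF = [P(Y=1) − p₀] / P(Y=1).
PAF = (0.28511 − 0.0924) / 0.28511 ≈ 0.6759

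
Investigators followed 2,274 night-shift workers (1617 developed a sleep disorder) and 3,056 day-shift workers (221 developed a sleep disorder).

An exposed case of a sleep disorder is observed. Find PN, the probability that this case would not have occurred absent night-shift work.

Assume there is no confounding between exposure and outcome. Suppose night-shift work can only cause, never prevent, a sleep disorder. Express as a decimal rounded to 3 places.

p₁ = P(outcome | exposed) = 1617/2274 = 0.71108
p₀ = P(outcome | unexposed) = 221/3056 = 0.072317
Under exogeneity and monotonicity, PN = (p₁ − p₀) / p₁.
PN = (0.71108 − 0.072317) / 0.71108 = 0.63877 / 0.71108 ≈ 0.8983

PN ≈ 0.898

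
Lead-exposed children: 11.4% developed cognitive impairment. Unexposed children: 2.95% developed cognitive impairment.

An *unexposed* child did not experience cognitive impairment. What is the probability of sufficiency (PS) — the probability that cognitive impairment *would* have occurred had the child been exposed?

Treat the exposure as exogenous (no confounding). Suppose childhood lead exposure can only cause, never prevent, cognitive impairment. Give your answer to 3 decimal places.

p₁ = 0.114, p₀ = 0.0295.
Under exogeneity and monotonicity, PS = (p₁ − p₀) / (1 − p₀).
PS = (0.114 − 0.0295) / (1 − 0.0295) = 0.0845 / 0.9705 ≈ 0.0871

PS ≈ 0.087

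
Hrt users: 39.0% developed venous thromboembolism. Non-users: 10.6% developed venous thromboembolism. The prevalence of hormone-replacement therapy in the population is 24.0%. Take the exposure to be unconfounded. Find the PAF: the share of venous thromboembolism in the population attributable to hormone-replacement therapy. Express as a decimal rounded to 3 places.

p₁ = 0.39, p₀ = 0.106.
Overall risk P(Y=1) = π·p₁ + (1−π)·p₀ = 0.24×0.39 + 0.76×0.106 = 0.17416.
Under exogeneity, PAF = [P(Y=1) − p₀] / P(Y=1).
PAF = (0.17416 − 0.106) / 0.17416 ≈ 0.3914

PAF ≈ 0.391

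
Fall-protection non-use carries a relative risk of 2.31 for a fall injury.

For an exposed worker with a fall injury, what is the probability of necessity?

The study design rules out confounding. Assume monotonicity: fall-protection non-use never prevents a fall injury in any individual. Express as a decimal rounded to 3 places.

PN ≈ 0.567

Under exogeneity and monotonicity, PN = (RR − 1) / RR = 1 − 1/RR.
PN = (2.31 − 1) / 2.31 = 1.31 / 2.31 ≈ 0.5671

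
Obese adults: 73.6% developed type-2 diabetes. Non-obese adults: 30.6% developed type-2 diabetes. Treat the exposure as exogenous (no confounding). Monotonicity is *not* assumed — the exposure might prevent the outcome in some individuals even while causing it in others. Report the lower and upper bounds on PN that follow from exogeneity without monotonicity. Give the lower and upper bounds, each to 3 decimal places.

0.584 ≤ PN ≤ 0.943

p₁ = 0.736, p₀ = 0.306.
Under exogeneity alone the bounds on PN are max{0,(p₁−p₀)/p₁} ≤ PN ≤ min{1,(1−p₀)/p₁}.
  lower = (p₁ − p₀)/p₁ = 0.43 / 0.736 ≈ 0.5842
  upper = min{1, (1 − p₀)/p₁} = 0.694 / 0.736 ≈ 0.9429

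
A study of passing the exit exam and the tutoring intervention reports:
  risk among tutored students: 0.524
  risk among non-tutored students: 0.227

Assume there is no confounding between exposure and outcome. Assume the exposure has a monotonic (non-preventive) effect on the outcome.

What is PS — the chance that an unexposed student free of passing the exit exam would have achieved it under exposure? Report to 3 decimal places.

Let p₁ = 0.524, p₀ = 0.227.
Under exogeneity and monotonicity, PS = (p₁ − p₀) / (1 − p₀).
PS = (0.524 − 0.227) / (1 − 0.227) = 0.297 / 0.773 ≈ 0.3842

PS ≈ 0.384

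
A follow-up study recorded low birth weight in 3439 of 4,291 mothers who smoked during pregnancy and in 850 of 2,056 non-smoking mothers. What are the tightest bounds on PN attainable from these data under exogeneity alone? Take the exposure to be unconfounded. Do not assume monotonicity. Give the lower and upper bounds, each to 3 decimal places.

0.484 ≤ PN ≤ 0.732

p₁ = P(outcome | exposed) = 3439/4291 = 0.80144
p₀ = P(outcome | unexposed) = 850/2056 = 0.41342
Under exogeneity alone the bounds on PN are max{0,(p₁−p₀)/p₁} ≤ PN ≤ min{1,(1−p₀)/p₁}.
  lower = (p₁ − p₀)/p₁ = 0.38802 / 0.80144 ≈ 0.4842
  upper = min{1, (1 − p₀)/p₁} = 0.58658 / 0.80144 ≈ 0.7319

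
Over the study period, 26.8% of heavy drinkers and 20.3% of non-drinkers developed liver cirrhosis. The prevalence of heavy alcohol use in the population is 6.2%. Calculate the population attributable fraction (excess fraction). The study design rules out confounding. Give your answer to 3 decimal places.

p₁ = 0.268, p₀ = 0.203.
Overall risk P(Y=1) = π·p₁ + (1−π)·p₀ = 0.062×0.268 + 0.938×0.203 = 0.20703.
Under exogeneity, PAF = [P(Y=1) − p₀] / P(Y=1).
PAF = (0.20703 − 0.203) / 0.20703 ≈ 0.0195

PAF ≈ 0.019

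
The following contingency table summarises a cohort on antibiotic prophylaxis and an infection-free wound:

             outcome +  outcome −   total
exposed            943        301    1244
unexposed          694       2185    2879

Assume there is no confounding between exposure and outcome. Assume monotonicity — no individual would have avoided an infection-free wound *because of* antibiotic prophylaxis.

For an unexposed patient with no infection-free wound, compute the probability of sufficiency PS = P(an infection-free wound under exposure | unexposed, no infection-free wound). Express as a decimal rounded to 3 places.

PS ≈ 0.681

p₁ = P(outcome | exposed) = 943/1244 = 0.75804
p₀ = P(outcome | unexposed) = 694/2879 = 0.24106
Under exogeneity and monotonicity, PS = (p₁ − p₀)/(1 − p₀).
PS = (0.75804 − 0.24106) / 0.75894 ≈ 0.6812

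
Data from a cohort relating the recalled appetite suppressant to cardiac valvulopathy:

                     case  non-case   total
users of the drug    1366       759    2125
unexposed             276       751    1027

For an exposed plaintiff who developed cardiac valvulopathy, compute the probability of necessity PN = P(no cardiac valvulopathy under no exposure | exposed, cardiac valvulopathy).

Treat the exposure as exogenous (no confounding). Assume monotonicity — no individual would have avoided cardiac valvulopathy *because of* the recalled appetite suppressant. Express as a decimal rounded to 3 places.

PN ≈ 0.582

p₁ = P(outcome | exposed) = 1366/2125 = 0.64282
p₀ = P(outcome | unexposed) = 276/1027 = 0.26874
Under exogeneity and monotonicity, PN = (p₁ − p₀)/p₁.
PN = (0.64282 − 0.26874) / 0.64282 ≈ 0.5819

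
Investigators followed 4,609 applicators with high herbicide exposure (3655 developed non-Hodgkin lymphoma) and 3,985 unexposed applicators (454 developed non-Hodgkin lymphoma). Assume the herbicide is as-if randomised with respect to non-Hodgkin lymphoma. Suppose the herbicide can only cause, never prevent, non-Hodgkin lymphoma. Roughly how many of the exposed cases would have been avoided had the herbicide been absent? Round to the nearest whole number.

about 3130 cases

p₁ = P(outcome | exposed) = 3655/4609 = 0.79301
p₀ = P(outcome | unexposed) = 454/3985 = 0.11393
PN = (p₁ − p₀)/p₁ = (0.79301 − 0.11393) / 0.79301 ≈ 0.85634.
Attributable cases ≈ PN × (exposed cases) = 0.85634 × 3655 ≈ 3129.91.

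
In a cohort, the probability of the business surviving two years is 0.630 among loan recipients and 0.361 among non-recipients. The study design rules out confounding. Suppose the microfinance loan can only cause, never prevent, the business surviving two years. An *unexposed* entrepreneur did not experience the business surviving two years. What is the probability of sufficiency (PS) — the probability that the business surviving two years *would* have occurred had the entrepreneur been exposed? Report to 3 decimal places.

PS ≈ 0.421

Let p₁ = 0.63, p₀ = 0.361.
Under exogeneity and monotonicity, PS = (p₁ − p₀) / (1 − p₀).
PS = (0.63 − 0.361) / (1 − 0.361) = 0.269 / 0.639 ≈ 0.4210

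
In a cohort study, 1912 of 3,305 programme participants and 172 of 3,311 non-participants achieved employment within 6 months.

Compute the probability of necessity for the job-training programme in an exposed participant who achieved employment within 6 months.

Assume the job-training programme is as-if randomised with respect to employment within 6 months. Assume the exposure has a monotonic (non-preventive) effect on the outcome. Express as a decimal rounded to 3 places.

PN ≈ 0.910

p₁ = P(outcome | exposed) = 1912/3305 = 0.57852
p₀ = P(outcome | unexposed) = 172/3311 = 0.051948
Under exogeneity and monotonicity, PN = (p₁ − p₀) / p₁.
PN = (0.57852 − 0.051948) / 0.57852 = 0.52657 / 0.57852 ≈ 0.9102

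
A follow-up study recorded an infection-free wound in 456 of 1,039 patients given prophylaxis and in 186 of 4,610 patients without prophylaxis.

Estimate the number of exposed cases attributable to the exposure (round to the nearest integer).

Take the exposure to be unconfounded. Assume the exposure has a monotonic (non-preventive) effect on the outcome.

p₁ = P(outcome | exposed) = 456/1039 = 0.43888
p₀ = P(outcome | unexposed) = 186/4610 = 0.040347
PN = (p₁ − p₀)/p₁ = (0.43888 − 0.040347) / 0.43888 ≈ 0.90807.
Attributable cases ≈ PN × (exposed cases) = 0.90807 × 456 ≈ 414.08.

about 414 cases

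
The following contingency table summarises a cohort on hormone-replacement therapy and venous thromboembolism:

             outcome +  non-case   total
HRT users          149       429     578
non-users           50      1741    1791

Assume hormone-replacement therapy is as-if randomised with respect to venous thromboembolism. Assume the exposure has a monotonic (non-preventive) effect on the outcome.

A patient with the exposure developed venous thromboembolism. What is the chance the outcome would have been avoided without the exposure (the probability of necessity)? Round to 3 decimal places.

p₁ = P(outcome | exposed) = 149/578 = 0.25779
p₀ = P(outcome | unexposed) = 50/1791 = 0.027917
Under exogeneity and monotonicity, PN = (p₁ − p₀) / p₁.
PN = (0.25779 − 0.027917) / 0.25779 = 0.22987 / 0.25779 ≈ 0.8917

PN ≈ 0.892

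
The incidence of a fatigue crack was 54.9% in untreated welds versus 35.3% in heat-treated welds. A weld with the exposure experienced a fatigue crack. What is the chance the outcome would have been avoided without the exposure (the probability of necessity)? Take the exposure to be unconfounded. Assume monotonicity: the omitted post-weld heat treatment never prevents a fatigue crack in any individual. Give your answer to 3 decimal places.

PN ≈ 0.357

p₁ = 0.549, p₀ = 0.353.
Under exogeneity and monotonicity, PN = (p₁ − p₀) / p₁.
PN = (0.549 − 0.353) / 0.549 = 0.196 / 0.549 ≈ 0.3570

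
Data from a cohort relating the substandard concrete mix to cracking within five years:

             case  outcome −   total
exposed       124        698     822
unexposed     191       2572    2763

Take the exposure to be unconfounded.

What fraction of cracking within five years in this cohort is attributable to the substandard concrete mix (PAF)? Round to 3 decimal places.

PAF ≈ 0.213

p₁ = P(outcome | exposed) = 124/822 = 0.15085
p₀ = P(outcome | unexposed) = 191/2763 = 0.069128
Exposure prevalence π = 822/3585 = 0.22929; overall risk P(Y=1) = 0.087866.
Under exogeneity, PAF = [P(Y=1) − p₀]/P(Y=1).
PAF = (0.087866 − 0.069128) / 0.087866 ≈ 0.2133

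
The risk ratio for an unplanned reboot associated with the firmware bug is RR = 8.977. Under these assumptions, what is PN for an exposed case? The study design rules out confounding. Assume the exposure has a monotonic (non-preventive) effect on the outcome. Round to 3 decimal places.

Under exogeneity and monotonicity, PN = (RR − 1) / RR = 1 − 1/RR.
PN = (8.977 − 1) / 8.977 = 7.977 / 8.977 ≈ 0.8886

PN ≈ 0.889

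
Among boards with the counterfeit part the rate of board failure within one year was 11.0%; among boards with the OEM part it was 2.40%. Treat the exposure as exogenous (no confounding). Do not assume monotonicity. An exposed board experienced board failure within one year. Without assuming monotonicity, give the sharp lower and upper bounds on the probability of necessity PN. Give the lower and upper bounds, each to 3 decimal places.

0.782 ≤ PN ≤ 1.000

p₁ = 0.11, p₀ = 0.024.
Under exogeneity alone the bounds on PN are max{0,(p₁−p₀)/p₁} ≤ PN ≤ min{1,(1−p₀)/p₁}.
  lower = (p₁ − p₀)/p₁ = 0.086 / 0.11 ≈ 0.7818
  upper = min{1, (1 − p₀)/p₁} = 0.976 / 0.11 ≈ 8.8727 → capped at 1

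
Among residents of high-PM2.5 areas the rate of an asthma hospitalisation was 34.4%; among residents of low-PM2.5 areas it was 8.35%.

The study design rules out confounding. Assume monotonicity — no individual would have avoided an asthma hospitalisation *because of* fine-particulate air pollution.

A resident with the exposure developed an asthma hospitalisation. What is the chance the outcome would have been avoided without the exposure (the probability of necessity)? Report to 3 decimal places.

PN ≈ 0.757

p₁ = 0.344, p₀ = 0.0835.
Under exogeneity and monotonicity, PN = (p₁ − p₀) / p₁.
PN = (0.344 − 0.0835) / 0.344 = 0.2605 / 0.344 ≈ 0.7573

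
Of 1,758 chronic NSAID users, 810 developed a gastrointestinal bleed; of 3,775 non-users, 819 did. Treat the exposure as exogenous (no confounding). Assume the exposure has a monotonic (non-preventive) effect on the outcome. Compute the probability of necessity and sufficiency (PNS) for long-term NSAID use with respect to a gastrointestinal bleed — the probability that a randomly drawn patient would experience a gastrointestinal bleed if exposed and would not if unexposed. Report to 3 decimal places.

PNS ≈ 0.244

p₁ = P(outcome | exposed) = 810/1758 = 0.46075
p₀ = P(outcome | unexposed) = 819/3775 = 0.21695
Under exogeneity and monotonicity, PNS = p₁ − p₀.
PNS = 0.46075 − 0.21695 = 0.2438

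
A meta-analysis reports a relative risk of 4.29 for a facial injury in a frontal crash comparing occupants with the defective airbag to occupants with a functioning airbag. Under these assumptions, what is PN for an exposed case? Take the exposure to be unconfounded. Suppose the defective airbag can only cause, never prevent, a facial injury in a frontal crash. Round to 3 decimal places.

PN ≈ 0.767

Under exogeneity and monotonicity, PN = (RR − 1) / RR = 1 − 1/RR.
PN = (4.29 − 1) / 4.29 = 3.29 / 4.29 ≈ 0.7669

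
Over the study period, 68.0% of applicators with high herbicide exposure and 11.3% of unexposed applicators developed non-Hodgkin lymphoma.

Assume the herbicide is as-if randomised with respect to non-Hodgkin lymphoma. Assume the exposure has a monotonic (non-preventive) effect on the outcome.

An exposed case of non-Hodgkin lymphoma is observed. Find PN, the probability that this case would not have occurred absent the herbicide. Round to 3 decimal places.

p₁ = 0.68, p₀ = 0.113.
Under exogeneity and monotonicity, PN = (p₁ − p₀) / p₁.
PN = (0.68 − 0.113) / 0.68 = 0.567 / 0.68 ≈ 0.8338

PN ≈ 0.834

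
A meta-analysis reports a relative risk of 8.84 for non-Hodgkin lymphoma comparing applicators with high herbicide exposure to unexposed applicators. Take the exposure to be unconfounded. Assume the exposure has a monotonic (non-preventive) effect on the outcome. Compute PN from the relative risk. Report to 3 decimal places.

PN ≈ 0.887

Under exogeneity and monotonicity, PN = (RR − 1) / RR = 1 − 1/RR.
PN = (8.84 − 1) / 8.84 = 7.84 / 8.84 ≈ 0.8869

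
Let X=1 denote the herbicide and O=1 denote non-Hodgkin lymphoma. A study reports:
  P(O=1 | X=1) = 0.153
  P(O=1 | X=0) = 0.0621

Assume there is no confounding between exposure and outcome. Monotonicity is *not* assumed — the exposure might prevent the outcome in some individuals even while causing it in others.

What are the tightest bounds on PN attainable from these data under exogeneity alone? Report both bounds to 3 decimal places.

0.594 ≤ PN ≤ 1.000

Let p₁ = 0.153, p₀ = 0.0621.
Under exogeneity alone the bounds on PN are max{0,(p₁−p₀)/p₁} ≤ PN ≤ min{1,(1−p₀)/p₁}.
  lower = (p₁ − p₀)/p₁ = 0.0909 / 0.153 ≈ 0.5941
  upper = min{1, (1 − p₀)/p₁} = 0.9379 / 0.153 ≈ 6.1301 → capped at 1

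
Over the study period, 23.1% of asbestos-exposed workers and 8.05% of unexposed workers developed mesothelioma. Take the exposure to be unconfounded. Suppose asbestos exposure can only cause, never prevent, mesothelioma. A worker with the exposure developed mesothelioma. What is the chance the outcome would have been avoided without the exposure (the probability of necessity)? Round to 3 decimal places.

p₁ = 0.231, p₀ = 0.0805.
Under exogeneity and monotonicity, PN = (p₁ − p₀) / p₁.
PN = (0.231 − 0.0805) / 0.231 = 0.1505 / 0.231 ≈ 0.6515

PN ≈ 0.652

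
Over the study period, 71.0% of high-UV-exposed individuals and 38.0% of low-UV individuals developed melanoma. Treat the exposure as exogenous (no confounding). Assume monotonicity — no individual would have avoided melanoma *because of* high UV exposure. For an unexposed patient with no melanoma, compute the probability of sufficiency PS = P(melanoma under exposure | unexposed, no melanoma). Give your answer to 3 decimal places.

p₁ = 0.71, p₀ = 0.38.
Under exogeneity and monotonicity, PS = (p₁ − p₀) / (1 − p₀).
PS = (0.71 − 0.38) / (1 − 0.38) = 0.33 / 0.62 ≈ 0.5323

PS ≈ 0.532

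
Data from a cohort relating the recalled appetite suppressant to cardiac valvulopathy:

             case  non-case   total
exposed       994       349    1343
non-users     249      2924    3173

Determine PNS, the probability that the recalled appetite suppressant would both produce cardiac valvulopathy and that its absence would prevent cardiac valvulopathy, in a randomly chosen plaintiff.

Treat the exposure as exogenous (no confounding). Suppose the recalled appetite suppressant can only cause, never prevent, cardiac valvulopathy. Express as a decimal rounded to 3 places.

p₁ = P(outcome | exposed) = 994/1343 = 0.74013
p₀ = P(outcome | unexposed) = 249/3173 = 0.078475
Under exogeneity and monotonicity, PNS = p₁ − p₀.
PNS = 0.74013 − 0.078475 = 0.66166

PNS ≈ 0.662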